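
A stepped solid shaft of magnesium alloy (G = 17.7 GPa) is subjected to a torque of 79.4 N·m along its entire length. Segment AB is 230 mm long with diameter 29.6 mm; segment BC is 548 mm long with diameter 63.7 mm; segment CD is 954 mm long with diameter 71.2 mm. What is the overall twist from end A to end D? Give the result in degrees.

0.969°

J_AB = π(0.0296)⁴/32 = 7.54×10^-8 m⁴; J_BC = π(0.0637)⁴/32 = 1.62×10^-6 m⁴; J_CD = π(0.0712)⁴/32 = 2.52×10^-6 m⁴.
θ = (T/G)·Σ L_i/J_i = (79.40/17.7×10⁹)·(0.230/7.54×10^-8 + 0.548/1.62×10^-6 + 0.954/2.52×10^-6) = 0.01691 rad.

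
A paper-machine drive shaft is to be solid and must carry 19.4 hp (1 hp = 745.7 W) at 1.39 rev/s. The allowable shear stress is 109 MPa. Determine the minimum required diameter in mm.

42.6 mm

ω = 2π·1.39 = 8.734 rad/s, so T = P/ω = 19.4×745.7 / 8.734 = 1656 N·m.
For a solid shaft τ_max = 16T/(πd³), so d = (16T/(π τ_allow))^(1/3) = (16·1656/(π·1.09×10^8))^(1/3) = 0.04262 m.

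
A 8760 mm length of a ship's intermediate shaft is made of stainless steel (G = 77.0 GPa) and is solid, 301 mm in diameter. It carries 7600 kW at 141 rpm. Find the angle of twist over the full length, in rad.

ω = 2π·141/60 = 14.77 rad/s, so T = P/ω = 7600×10³ / 14.77 = 514700 N·m.
J = πd⁴/32 = π(0.301)⁴/32 = 8.059×10^-4 m⁴.
θ = T·L/(G·J) = 514700 × 8.76 / (77.0×10⁹ × 8.059×10^-4) = 0.07266 rad.

0.0727 rad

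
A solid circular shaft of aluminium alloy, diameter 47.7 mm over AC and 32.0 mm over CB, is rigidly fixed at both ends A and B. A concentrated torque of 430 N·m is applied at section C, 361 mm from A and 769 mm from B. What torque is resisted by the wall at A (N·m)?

Compatibility: T_A·a/J_AC = T_B·b/J_CB with T_A + T_B = T₀.
J_AC = 5.08×10^-7 m⁴, J_CB = 1.03×10^-7 m⁴, so T_A = T₀·(J_AC/a)/((J_AC/a)+(J_CB/b)) = 392.7 N·m, T_B = 37.34 N·m.

393 N·m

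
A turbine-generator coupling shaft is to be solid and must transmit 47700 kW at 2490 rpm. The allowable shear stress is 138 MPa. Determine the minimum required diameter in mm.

ω = 2π·2490/60 = 260.8 rad/s, so T = P/ω = 47700×10³ / 260.8 = 182900 N·m.
For a solid shaft τ_max = 16T/(πd³), so d = (16T/(π τ_allow))^(1/3) = (16·182900/(π·1.38×10^8))^(1/3) = 0.1890 m.

189 mm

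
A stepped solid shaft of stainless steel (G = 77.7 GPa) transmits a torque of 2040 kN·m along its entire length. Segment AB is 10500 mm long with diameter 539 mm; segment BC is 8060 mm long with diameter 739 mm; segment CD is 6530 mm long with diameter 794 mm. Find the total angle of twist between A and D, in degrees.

2.57°

J_AB = π(0.539)⁴/32 = 8.29×10^-3 m⁴; J_BC = π(0.739)⁴/32 = 0.0293 m⁴; J_CD = π(0.794)⁴/32 = 0.0390 m⁴.
θ = (T/G)·Σ L_i/J_i = (2.040e6/77.7×10⁹)·(10.5/8.29×10^-3 + 8.06/0.0293 + 6.53/0.0390) = 0.04489 rad.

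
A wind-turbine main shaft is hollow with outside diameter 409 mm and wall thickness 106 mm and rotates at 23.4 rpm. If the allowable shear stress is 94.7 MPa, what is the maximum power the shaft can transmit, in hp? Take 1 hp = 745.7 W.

3960 hp

J = π(d_o⁴ − d_i⁴)/32 = π(0.409⁴ − 0.197⁴)/32 = 2.599×10^-3 m⁴.
T_max = τ_allow·J/r = 9.47×10^7 × 2.599×10^-3 / 0.204 = 1.204e6 N·m.
ω = 2π·23.4/60 = 2.450 rad/s, so P_max = T_max·ω = 2.950×10^6 W.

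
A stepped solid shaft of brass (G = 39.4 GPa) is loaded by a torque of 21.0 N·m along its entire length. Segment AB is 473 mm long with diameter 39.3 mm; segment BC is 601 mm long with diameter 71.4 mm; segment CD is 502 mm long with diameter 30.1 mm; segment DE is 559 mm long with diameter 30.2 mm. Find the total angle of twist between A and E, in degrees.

0.468°

J_AB = π(0.0393)⁴/32 = 2.34×10^-7 m⁴; J_BC = π(0.0714)⁴/32 = 2.55×10^-6 m⁴; J_CD = π(0.0301)⁴/32 = 8.06×10^-8 m⁴; J_DE = π(0.0302)⁴/32 = 8.17×10^-8 m⁴.
θ = (T/G)·Σ L_i/J_i = (21.00/39.4×10⁹)·(0.473/2.34×10^-7 + 0.601/2.55×10^-6 + 0.502/8.06×10^-8 + 0.559/8.17×10^-8) = 8.171×10^-3 rad.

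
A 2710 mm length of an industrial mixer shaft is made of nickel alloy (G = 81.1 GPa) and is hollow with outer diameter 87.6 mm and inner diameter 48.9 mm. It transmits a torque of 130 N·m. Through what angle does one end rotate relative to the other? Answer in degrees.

0.0477°

J = π(d_o⁴ − d_i⁴)/32 = π(0.0876⁴ − 0.0489⁴)/32 = 5.220×10^-6 m⁴.
θ = T·L/(G·J) = 130.0 × 2.71 / (81.1×10⁹ × 5.220×10^-6) = 8.322×10^-4 rad.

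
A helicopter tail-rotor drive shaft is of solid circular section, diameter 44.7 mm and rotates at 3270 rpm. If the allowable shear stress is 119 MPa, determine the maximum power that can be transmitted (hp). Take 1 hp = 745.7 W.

J = πd⁴/32 = π(0.0447)⁴/32 = 3.919×10^-7 m⁴.
T_max = τ_allow·J/r = 1.19×10^8 × 3.919×10^-7 / 0.0224 = 2087 N·m.
ω = 2π·3270/60 = 342.4 rad/s, so P_max = T_max·ω = 7.146×10^5 W.

958 hp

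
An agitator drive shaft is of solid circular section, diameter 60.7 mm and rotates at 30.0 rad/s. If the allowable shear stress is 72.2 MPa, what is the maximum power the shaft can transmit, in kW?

95.1 kW

J = πd⁴/32 = π(0.0607)⁴/32 = 1.333×10^-6 m⁴.
T_max = τ_allow·J/r = 7.22×10^7 × 1.333×10^-6 / 0.0304 = 3171 N·m.
ω = 30.0 rad/s, so P_max = T_max·ω = 9.512×10^4 W.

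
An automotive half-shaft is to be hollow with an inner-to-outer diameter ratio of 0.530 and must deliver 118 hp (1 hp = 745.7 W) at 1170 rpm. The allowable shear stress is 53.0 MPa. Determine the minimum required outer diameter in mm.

ω = 2π·1170/60 = 122.5 rad/s, so T = P/ω = 118×745.7 / 122.5 = 718.2 N·m.
For a hollow shaft with d_i/d_o = 0.530: τ_max = 16T/(π d_o³ (1−k⁴)), so d_o = [16T/(π τ_allow (1−k⁴))]^(1/3) = [16·718.2/(π·5.30×10^7·0.9211)]^(1/3) = 0.04216 m.

42.2 mm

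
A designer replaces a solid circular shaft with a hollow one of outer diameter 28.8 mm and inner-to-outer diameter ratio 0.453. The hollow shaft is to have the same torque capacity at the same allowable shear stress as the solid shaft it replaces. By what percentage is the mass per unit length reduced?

18.2 %

Equal τ_max and T ⇒ the solid shaft needs d_s³ = d_o³(1−k⁴), so d_s = 28.8·(1−0.453⁴)^(1/3) = 28.39 mm.
Area ratio A_h/A_s = d_o²(1−k²)/d_s² = (1−k²)/(1−k⁴)^(2/3) = 0.8179.
Mass saving = 1 − 0.8179 = 18.2 %.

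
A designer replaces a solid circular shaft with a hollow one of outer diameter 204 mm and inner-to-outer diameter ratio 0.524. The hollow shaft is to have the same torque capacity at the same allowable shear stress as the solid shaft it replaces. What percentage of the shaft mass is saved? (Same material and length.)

Equal τ_max and T ⇒ the solid shaft needs d_s³ = d_o³(1−k⁴), so d_s = 204·(1−0.524⁴)^(1/3) = 198.7 mm.
Area ratio A_h/A_s = d_o²(1−k²)/d_s² = (1−k²)/(1−k⁴)^(2/3) = 0.7643.
Mass saving = 1 − 0.7643 = 23.6 %.

23.6 %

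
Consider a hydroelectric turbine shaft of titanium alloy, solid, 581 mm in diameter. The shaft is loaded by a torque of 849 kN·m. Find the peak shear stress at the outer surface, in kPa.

J = πd⁴/32 = π(0.581)⁴/32 = 0.01119 m⁴.
τ_max = T·r/J = 849000 × 0.290 / 0.01119 = 2.205×10^7 Pa.

22000 kPa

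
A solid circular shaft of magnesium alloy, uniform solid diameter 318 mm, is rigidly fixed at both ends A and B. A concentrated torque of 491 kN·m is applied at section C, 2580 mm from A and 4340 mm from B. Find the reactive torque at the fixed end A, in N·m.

308000 N·m

With uniform GJ and both ends fixed, compatibility θ_AC = θ_CB gives T_A·a = T_B·b, together with T_A + T_B = T₀.
T_A = T₀·b/(a+b) = 491000·4340/6920 = 307900 N·m; T_B = 183100 N·m.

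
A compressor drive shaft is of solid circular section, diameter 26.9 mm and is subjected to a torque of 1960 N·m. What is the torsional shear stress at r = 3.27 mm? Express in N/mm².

125 N/mm²

J = πd⁴/32 = π(0.0269)⁴/32 = 5.141×10^-8 m⁴.
Shear stress varies linearly with radius: τ = T·r/J = 1960 × 0.00327 / 5.141×10^-8 = 1.247×10^8 Pa.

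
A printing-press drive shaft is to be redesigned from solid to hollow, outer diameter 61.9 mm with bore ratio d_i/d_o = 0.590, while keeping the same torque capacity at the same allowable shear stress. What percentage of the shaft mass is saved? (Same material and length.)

Equal τ_max and T ⇒ the solid shaft needs d_s³ = d_o³(1−k⁴), so d_s = 61.9·(1−0.590⁴)^(1/3) = 59.29 mm.
Area ratio A_h/A_s = d_o²(1−k²)/d_s² = (1−k²)/(1−k⁴)^(2/3) = 0.7105.
Mass saving = 1 − 0.7105 = 28.9 %.

28.9 %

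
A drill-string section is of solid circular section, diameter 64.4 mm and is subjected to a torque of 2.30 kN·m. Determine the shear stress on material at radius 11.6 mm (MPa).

J = πd⁴/32 = π(0.0644)⁴/32 = 1.689×10^-6 m⁴.
Shear stress varies linearly with radius: τ = T·r/J = 2300 × 0.0116 / 1.689×10^-6 = 1.580×10^7 Pa.

15.8 MPa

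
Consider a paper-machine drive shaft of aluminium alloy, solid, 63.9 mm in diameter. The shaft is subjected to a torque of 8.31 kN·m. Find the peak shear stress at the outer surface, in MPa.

162 MPa

J = πd⁴/32 = π(0.0639)⁴/32 = 1.637×10^-6 m⁴.
τ_max = T·r/J = 8310 × 0.0319 / 1.637×10^-6 = 1.622×10^8 Pa.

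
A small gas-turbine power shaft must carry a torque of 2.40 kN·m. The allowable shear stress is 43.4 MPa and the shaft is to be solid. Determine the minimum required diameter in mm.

For a solid shaft τ_max = 16T/(πd³), so d = (16T/(π τ_allow))^(1/3) = (16·2400/(π·4.34×10^7))^(1/3) = 0.06555 m.

65.5 mm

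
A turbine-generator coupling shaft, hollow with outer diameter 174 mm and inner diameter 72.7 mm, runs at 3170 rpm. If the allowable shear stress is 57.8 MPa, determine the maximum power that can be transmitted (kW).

19200 kW

J = π(d_o⁴ − d_i⁴)/32 = π(0.174⁴ − 0.0727⁴)/32 = 8.725×10^-5 m⁴.
T_max = τ_allow·J/r = 5.78×10^7 × 8.725×10^-5 / 0.0870 = 57960 N·m.
ω = 2π·3170/60 = 332.0 rad/s, so P_max = T_max·ω = 1.924×10^7 W.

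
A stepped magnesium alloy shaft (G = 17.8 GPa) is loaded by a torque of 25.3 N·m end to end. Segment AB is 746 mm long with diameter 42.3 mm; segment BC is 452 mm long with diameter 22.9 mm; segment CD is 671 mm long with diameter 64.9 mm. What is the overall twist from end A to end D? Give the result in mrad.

27.7 mrad

J_AB = π(0.0423)⁴/32 = 3.14×10^-7 m⁴; J_BC = π(0.0229)⁴/32 = 2.70×10^-8 m⁴; J_CD = π(0.0649)⁴/32 = 1.74×10^-6 m⁴.
θ = (T/G)·Σ L_i/J_i = (25.30/17.8×10⁹)·(0.746/3.14×10^-7 + 0.452/2.70×10^-8 + 0.671/1.74×10^-6) = 0.02772 rad.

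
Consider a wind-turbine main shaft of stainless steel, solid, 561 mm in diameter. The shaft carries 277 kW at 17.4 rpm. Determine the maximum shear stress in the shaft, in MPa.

ω = 2π·17.4/60 = 1.822 rad/s, so T = P/ω = 277×10³ / 1.822 = 152000 N·m.
J = πd⁴/32 = π(0.561)⁴/32 = 9.724×10^-3 m⁴.
τ_max = T·r/J = 152000 × 0.281 / 9.724×10^-3 = 4.385×10^6 Pa.

4.39 MPa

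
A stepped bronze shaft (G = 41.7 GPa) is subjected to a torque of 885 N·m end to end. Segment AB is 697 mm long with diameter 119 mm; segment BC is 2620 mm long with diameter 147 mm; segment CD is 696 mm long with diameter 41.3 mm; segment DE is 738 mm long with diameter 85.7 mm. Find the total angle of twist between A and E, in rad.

0.0566 rad

J_AB = π(0.119)⁴/32 = 1.97×10^-5 m⁴; J_BC = π(0.147)⁴/32 = 4.58×10^-5 m⁴; J_CD = π(0.0413)⁴/32 = 2.86×10^-7 m⁴; J_DE = π(0.0857)⁴/32 = 5.30×10^-6 m⁴.
θ = (T/G)·Σ L_i/J_i = (885.0/41.7×10⁹)·(0.697/1.97×10^-5 + 2.62/4.58×10^-5 + 0.696/2.86×10^-7 + 0.738/5.30×10^-6) = 0.05664 rad.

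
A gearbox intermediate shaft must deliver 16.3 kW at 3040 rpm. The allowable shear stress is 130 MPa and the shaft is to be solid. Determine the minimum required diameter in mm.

ω = 2π·3040/60 = 318.3 rad/s, so T = P/ω = 16.3×10³ / 318.3 = 51.20 N·m.
For a solid shaft τ_max = 16T/(πd³), so d = (16T/(π τ_allow))^(1/3) = (16·51.20/(π·1.30×10^8))^(1/3) = 0.01261 m.

12.6 mm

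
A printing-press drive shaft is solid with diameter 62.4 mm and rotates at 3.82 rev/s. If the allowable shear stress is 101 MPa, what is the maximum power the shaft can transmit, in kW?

J = πd⁴/32 = π(0.0624)⁴/32 = 1.488×10^-6 m⁴.
T_max = τ_allow·J/r = 1.01×10^8 × 1.488×10^-6 / 0.0312 = 4818 N·m.
ω = 2π·3.82 = 24.00 rad/s, so P_max = T_max·ω = 1.157×10^5 W.

116 kW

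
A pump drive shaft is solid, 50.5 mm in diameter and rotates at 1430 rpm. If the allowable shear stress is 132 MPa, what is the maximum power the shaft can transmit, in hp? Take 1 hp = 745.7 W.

J = πd⁴/32 = π(0.0505)⁴/32 = 6.385×10^-7 m⁴.
T_max = τ_allow·J/r = 1.32×10^8 × 6.385×10^-7 / 0.0253 = 3338 N·m.
ω = 2π·1430/60 = 149.7 rad/s, so P_max = T_max·ω = 4.999×10^5 W.

670 hp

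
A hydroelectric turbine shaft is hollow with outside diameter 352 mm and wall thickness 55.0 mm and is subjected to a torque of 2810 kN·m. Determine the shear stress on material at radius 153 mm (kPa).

367000 kPa

J = π(d_o⁴ − d_i⁴)/32 = π(0.352⁴ − 0.242⁴)/32 = 1.170×10^-3 m⁴.
Shear stress varies linearly with radius: τ = T·r/J = 2.810e6 × 0.153 / 1.170×10^-3 = 3.673×10^8 Pa.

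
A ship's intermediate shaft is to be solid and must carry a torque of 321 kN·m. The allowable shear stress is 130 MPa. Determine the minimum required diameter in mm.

233 mm

For a solid shaft τ_max = 16T/(πd³), so d = (16T/(π τ_allow))^(1/3) = (16·321000/(π·1.30×10^8))^(1/3) = 0.2325 m.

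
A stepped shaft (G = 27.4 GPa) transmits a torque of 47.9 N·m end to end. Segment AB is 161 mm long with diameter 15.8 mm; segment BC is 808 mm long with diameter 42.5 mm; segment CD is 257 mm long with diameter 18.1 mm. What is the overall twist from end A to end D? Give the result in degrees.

J_AB = π(0.0158)⁴/32 = 6.12×10^-9 m⁴; J_BC = π(0.0425)⁴/32 = 3.20×10^-7 m⁴; J_CD = π(0.0181)⁴/32 = 1.05×10^-8 m⁴.
θ = (T/G)·Σ L_i/J_i = (47.90/27.4×10⁹)·(0.161/6.12×10^-9 + 0.808/3.20×10^-7 + 0.257/1.05×10^-8) = 0.09305 rad.

5.33°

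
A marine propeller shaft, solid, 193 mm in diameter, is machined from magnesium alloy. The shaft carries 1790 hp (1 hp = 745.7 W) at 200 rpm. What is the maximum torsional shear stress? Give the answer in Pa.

4.51e7 Pa

ω = 2π·200/60 = 20.94 rad/s, so T = P/ω = 1790×745.7 / 20.94 = 63730 N·m.
J = πd⁴/32 = π(0.193)⁴/32 = 1.362×10^-4 m⁴.
τ_max = T·r/J = 63730 × 0.0965 / 1.362×10^-4 = 4.515×10^7 Pa.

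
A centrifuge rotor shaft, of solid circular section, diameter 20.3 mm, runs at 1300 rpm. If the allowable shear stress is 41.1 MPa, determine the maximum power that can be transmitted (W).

9190 W

J = πd⁴/32 = π(0.0203)⁴/32 = 1.667×10^-8 m⁴.
T_max = τ_allow·J/r = 4.11×10^7 × 1.667×10^-8 / 0.0102 = 67.51 N·m.
ω = 2π·1300/60 = 136.1 rad/s, so P_max = T_max·ω = 9190 W.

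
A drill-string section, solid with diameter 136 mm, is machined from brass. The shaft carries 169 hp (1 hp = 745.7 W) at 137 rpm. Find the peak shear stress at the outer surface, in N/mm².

17.8 N/mm²

ω = 2π·137/60 = 14.35 rad/s, so T = P/ω = 169×745.7 / 14.35 = 8784 N·m.
J = πd⁴/32 = π(0.136)⁴/32 = 3.359×10^-5 m⁴.
τ_max = T·r/J = 8784 × 0.0680 / 3.359×10^-5 = 1.779×10^7 Pa.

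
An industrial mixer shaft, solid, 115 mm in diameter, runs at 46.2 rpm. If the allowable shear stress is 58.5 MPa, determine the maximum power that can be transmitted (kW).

J = πd⁴/32 = π(0.115)⁴/32 = 1.717×10^-5 m⁴.
T_max = τ_allow·J/r = 5.85×10^7 × 1.717×10^-5 / 0.0575 = 17470 N·m.
ω = 2π·46.2/60 = 4.838 rad/s, so P_max = T_max·ω = 8.452×10^4 W.

84.5 kW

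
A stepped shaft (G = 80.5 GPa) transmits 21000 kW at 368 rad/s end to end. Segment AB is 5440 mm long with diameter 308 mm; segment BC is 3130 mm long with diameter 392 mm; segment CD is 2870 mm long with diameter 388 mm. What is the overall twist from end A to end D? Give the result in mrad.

6.24 mrad

ω = 368 rad/s, so T = P/ω = 21000×10³ / 368.0 = 57070 N·m.
J_AB = π(0.308)⁴/32 = 8.83×10^-4 m⁴; J_BC = π(0.392)⁴/32 = 2.32×10^-3 m⁴; J_CD = π(0.388)⁴/32 = 2.22×10^-3 m⁴.
θ = (T/G)·Σ L_i/J_i = (57070/80.5×10⁹)·(5.44/8.83×10^-4 + 3.13/2.32×10^-3 + 2.87/2.22×10^-3) = 6.236×10^-3 rad.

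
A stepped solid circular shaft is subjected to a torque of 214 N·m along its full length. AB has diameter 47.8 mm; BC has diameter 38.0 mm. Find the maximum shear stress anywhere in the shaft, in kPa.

Under the same torque, τ_max = 16T/(πd³) is largest where d is smallest — segment BC (d = 38.0 mm).
τ_max = 16·214.0/(π·(0.0380)³) = 1.986×10^7 Pa.

19900 kPa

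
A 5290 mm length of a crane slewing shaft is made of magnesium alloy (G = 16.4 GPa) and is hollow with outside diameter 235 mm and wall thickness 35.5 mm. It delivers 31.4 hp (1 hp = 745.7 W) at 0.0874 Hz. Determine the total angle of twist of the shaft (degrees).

3.45°

ω = 2π·0.0874 = 0.5492 rad/s, so T = P/ω = 31.4×745.7 / 0.5492 = 42640 N·m.
J = π(d_o⁴ − d_i⁴)/32 = π(0.235⁴ − 0.164⁴)/32 = 2.284×10^-4 m⁴.
θ = T·L/(G·J) = 42640 × 5.29 / (16.4×10⁹ × 2.284×10^-4) = 0.06022 rad.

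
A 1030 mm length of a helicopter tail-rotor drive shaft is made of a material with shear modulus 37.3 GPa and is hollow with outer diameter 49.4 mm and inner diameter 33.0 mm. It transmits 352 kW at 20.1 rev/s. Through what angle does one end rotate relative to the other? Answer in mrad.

164 mrad

ω = 2π·20.1 = 126.3 rad/s, so T = P/ω = 352×10³ / 126.3 = 2787 N·m.
J = π(d_o⁴ − d_i⁴)/32 = π(0.0494⁴ − 0.0330⁴)/32 = 4.682×10^-7 m⁴.
θ = T·L/(G·J) = 2787 × 1.03 / (37.3×10⁹ × 4.682×10^-7) = 0.1644 rad.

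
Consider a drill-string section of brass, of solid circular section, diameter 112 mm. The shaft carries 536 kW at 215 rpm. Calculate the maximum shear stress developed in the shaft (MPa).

86.3 MPa

ω = 2π·215/60 = 22.51 rad/s, so T = P/ω = 536×10³ / 22.51 = 23810 N·m.
J = πd⁴/32 = π(0.112)⁴/32 = 1.545×10^-5 m⁴.
τ_max = T·r/J = 23810 × 0.0560 / 1.545×10^-5 = 8.630×10^7 Pa.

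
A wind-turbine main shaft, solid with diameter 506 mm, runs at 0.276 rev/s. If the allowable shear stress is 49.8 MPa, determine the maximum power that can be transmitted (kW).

J = πd⁴/32 = π(0.506)⁴/32 = 6.436×10^-3 m⁴.
T_max = τ_allow·J/r = 4.98×10^7 × 6.436×10^-3 / 0.253 = 1.267e6 N·m.
ω = 2π·0.276 = 1.734 rad/s, so P_max = T_max·ω = 2.197×10^6 W.

2200 kW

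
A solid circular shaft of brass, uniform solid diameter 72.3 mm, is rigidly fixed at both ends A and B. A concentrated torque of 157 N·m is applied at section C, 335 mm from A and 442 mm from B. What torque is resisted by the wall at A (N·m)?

With uniform GJ and both ends fixed, compatibility θ_AC = θ_CB gives T_A·a = T_B·b, together with T_A + T_B = T₀.
T_A = T₀·b/(a+b) = 157.0·442/777.0 = 89.31 N·m; T_B = 67.69 N·m.

89.3 N·m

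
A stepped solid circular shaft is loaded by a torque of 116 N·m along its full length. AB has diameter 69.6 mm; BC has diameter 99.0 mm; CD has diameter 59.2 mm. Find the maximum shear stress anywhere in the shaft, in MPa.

2.85 MPa

Under the same torque, τ_max = 16T/(πd³) is largest where d is smallest — segment CD (d = 59.2 mm).
τ_max = 16·116.0/(π·(0.0592)³) = 2.847×10^6 Pa.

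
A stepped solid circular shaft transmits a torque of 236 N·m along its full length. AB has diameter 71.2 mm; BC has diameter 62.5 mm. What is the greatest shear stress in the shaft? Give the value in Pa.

Under the same torque, τ_max = 16T/(πd³) is largest where d is smallest — segment BC (d = 62.5 mm).
τ_max = 16·236.0/(π·(0.0625)³) = 4.923×10^6 Pa.

4.92e6 Pa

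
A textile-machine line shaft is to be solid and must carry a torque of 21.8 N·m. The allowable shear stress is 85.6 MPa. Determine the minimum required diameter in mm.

For a solid shaft τ_max = 16T/(πd³), so d = (16T/(π τ_allow))^(1/3) = (16·21.80/(π·8.56×10^7))^(1/3) = 0.01091 m.

10.9 mm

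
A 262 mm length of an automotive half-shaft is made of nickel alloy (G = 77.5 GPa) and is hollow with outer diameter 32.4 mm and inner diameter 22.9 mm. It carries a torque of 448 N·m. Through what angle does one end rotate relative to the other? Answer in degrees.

1.07°

J = π(d_o⁴ − d_i⁴)/32 = π(0.0324⁴ − 0.0229⁴)/32 = 8.119×10^-8 m⁴.
θ = T·L/(G·J) = 448.0 × 0.262 / (77.5×10⁹ × 8.119×10^-8) = 0.01865 rad.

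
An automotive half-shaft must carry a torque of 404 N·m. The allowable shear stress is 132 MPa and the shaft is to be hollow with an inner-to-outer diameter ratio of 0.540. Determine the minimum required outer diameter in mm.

For a hollow shaft with d_i/d_o = 0.540: τ_max = 16T/(π d_o³ (1−k⁴)), so d_o = [16T/(π τ_allow (1−k⁴))]^(1/3) = [16·404.0/(π·1.32×10^8·0.9150)]^(1/3) = 0.02573 m.

25.7 mm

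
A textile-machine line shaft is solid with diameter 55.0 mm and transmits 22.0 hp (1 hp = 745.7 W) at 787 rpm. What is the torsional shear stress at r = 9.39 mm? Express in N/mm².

ω = 2π·787/60 = 82.41 rad/s, so T = P/ω = 22.0×745.7 / 82.41 = 199.1 N·m.
J = πd⁴/32 = π(0.0550)⁴/32 = 8.984×10^-7 m⁴.
Shear stress varies linearly with radius: τ = T·r/J = 199.1 × 0.00939 / 8.984×10^-7 = 2.081×10^6 Pa.

2.08 N/mm²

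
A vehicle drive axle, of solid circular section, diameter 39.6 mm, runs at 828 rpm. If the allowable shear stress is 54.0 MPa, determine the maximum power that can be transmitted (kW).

57.1 kW

J = πd⁴/32 = π(0.0396)⁴/32 = 2.414×10^-7 m⁴.
T_max = τ_allow·J/r = 5.40×10^7 × 2.414×10^-7 / 0.0198 = 658.4 N·m.
ω = 2π·828/60 = 86.71 rad/s, so P_max = T_max·ω = 5.709×10^4 W.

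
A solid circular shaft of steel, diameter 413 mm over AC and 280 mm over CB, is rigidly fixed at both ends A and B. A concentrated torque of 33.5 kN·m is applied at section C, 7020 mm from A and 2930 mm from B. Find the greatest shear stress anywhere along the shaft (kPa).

2610 kPa

Compatibility: T_A·a/J_AC = T_B·b/J_CB with T_A + T_B = T₀.
J_AC = 2.86×10^-3 m⁴, J_CB = 6.03×10^-4 m⁴, so T_A = T₀·(J_AC/a)/((J_AC/a)+(J_CB/b)) = 22240 N·m, T_B = 11260 N·m.
τ in each portion: τ_AC = 1.61×10^6 Pa, τ_CB = 2.61×10^6 Pa; maximum is in CB.
τ_max = T_CB·r/J = 11260·0.140/6.03×10^-4 = 2.612×10^6 Pa.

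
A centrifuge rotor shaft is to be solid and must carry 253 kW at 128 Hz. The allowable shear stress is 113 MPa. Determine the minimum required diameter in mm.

ω = 2π·128 = 804.2 rad/s, so T = P/ω = 253×10³ / 804.2 = 314.6 N·m.
For a solid shaft τ_max = 16T/(πd³), so d = (16T/(π τ_allow))^(1/3) = (16·314.6/(π·1.13×10^8))^(1/3) = 0.02420 m.

24.2 mm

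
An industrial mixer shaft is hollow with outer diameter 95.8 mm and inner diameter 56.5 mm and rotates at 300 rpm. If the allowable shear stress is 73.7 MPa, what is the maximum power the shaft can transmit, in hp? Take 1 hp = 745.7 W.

J = π(d_o⁴ − d_i⁴)/32 = π(0.0958⁴ − 0.0565⁴)/32 = 7.269×10^-6 m⁴.
T_max = τ_allow·J/r = 7.37×10^7 × 7.269×10^-6 / 0.0479 = 11180 N·m.
ω = 2π·300/60 = 31.42 rad/s, so P_max = T_max·ω = 3.514×10^5 W.

471 hp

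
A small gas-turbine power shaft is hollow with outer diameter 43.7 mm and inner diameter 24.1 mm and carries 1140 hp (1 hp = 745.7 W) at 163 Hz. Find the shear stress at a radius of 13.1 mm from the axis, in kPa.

ω = 2π·163 = 1024 rad/s, so T = P/ω = 1140×745.7 / 1024 = 830.0 N·m.
J = π(d_o⁴ − d_i⁴)/32 = π(0.0437⁴ − 0.0241⁴)/32 = 3.249×10^-7 m⁴.
Shear stress varies linearly with radius: τ = T·r/J = 830.0 × 0.0131 / 3.249×10^-7 = 3.347×10^7 Pa.

33500 kPa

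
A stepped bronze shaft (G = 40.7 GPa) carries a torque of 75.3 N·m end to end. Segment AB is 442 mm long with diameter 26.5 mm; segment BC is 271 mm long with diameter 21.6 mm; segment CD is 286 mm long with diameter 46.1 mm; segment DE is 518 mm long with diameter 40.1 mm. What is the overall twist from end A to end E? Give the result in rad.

0.0453 rad

J_AB = π(0.0265)⁴/32 = 4.84×10^-8 m⁴; J_BC = π(0.0216)⁴/32 = 2.14×10^-8 m⁴; J_CD = π(0.0461)⁴/32 = 4.43×10^-7 m⁴; J_DE = π(0.0401)⁴/32 = 2.54×10^-7 m⁴.
θ = (T/G)·Σ L_i/J_i = (75.30/40.7×10⁹)·(0.442/4.84×10^-8 + 0.271/2.14×10^-8 + 0.286/4.43×10^-7 + 0.518/2.54×10^-7) = 0.04532 rad.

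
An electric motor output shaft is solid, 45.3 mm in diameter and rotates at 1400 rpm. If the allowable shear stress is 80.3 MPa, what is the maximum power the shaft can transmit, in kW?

215 kW

J = πd⁴/32 = π(0.0453)⁴/32 = 4.134×10^-7 m⁴.
T_max = τ_allow·J/r = 8.03×10^7 × 4.134×10^-7 / 0.0226 = 1466 N·m.
ω = 2π·1400/60 = 146.6 rad/s, so P_max = T_max·ω = 2.149×10^5 W.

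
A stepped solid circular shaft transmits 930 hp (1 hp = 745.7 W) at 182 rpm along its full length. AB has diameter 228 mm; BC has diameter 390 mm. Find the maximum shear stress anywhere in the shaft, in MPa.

ω = 2π·182/60 = 19.06 rad/s, so T = P/ω = 930×745.7 / 19.06 = 36390 N·m.
Under the same torque, τ_max = 16T/(πd³) is largest where d is smallest — segment AB (d = 228 mm).
τ_max = 16·36390/(π·(0.228)³) = 1.564×10^7 Pa.

15.6 MPa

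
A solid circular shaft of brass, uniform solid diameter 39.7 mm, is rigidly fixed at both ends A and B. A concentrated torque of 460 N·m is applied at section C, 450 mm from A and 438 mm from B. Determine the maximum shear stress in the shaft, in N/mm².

With uniform GJ and both ends fixed, compatibility θ_AC = θ_CB gives T_A·a = T_B·b, together with T_A + T_B = T₀.
T_A = T₀·b/(a+b) = 460.0·438/888.0 = 226.9 N·m; T_B = 233.1 N·m.
τ in each portion: τ_AC = 1.85×10^7 Pa, τ_CB = 1.90×10^7 Pa; maximum is in CB.
τ_max = T_CB·r/J = 233.1·0.0199/2.44×10^-7 = 1.897×10^7 Pa.

19.0 N/mm²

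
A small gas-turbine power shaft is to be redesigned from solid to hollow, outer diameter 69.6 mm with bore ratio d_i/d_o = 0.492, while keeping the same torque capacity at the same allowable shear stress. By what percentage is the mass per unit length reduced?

21.1 %

Equal τ_max and T ⇒ the solid shaft needs d_s³ = d_o³(1−k⁴), so d_s = 69.6·(1−0.492⁴)^(1/3) = 68.21 mm.
Area ratio A_h/A_s = d_o²(1−k²)/d_s² = (1−k²)/(1−k⁴)^(2/3) = 0.7891.
Mass saving = 1 − 0.7891 = 21.1 %.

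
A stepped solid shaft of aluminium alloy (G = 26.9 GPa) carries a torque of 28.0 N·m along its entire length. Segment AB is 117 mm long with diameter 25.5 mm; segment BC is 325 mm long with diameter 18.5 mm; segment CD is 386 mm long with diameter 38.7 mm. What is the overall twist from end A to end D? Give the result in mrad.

J_AB = π(0.0255)⁴/32 = 4.15×10^-8 m⁴; J_BC = π(0.0185)⁴/32 = 1.15×10^-8 m⁴; J_CD = π(0.0387)⁴/32 = 2.20×10^-7 m⁴.
θ = (T/G)·Σ L_i/J_i = (28.00/26.9×10⁹)·(0.117/4.15×10^-8 + 0.325/1.15×10^-8 + 0.386/2.20×10^-7) = 0.03418 rad.

34.2 mrad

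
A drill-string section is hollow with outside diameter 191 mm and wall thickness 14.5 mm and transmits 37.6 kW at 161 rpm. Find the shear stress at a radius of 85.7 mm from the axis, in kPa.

3030 kPa

ω = 2π·161/60 = 16.86 rad/s, so T = P/ω = 37.6×10³ / 16.86 = 2230 N·m.
J = π(d_o⁴ − d_i⁴)/32 = π(0.191⁴ − 0.162⁴)/32 = 6.304×10^-5 m⁴.
Shear stress varies linearly with radius: τ = T·r/J = 2230 × 0.0857 / 6.304×10^-5 = 3.032×10^6 Pa.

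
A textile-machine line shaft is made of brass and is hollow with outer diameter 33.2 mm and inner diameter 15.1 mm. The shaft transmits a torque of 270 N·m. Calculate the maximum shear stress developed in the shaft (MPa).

39.3 MPa

J = π(d_o⁴ − d_i⁴)/32 = π(0.0332⁴ − 0.0151⁴)/32 = 1.142×10^-7 m⁴.
τ_max = T·r/J = 270.0 × 0.0166 / 1.142×10^-7 = 3.926×10^7 Pa.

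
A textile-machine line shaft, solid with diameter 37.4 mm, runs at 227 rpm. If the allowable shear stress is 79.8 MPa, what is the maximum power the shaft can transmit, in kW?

J = πd⁴/32 = π(0.0374)⁴/32 = 1.921×10^-7 m⁴.
T_max = τ_allow·J/r = 7.98×10^7 × 1.921×10^-7 / 0.0187 = 819.7 N·m.
ω = 2π·227/60 = 23.77 rad/s, so P_max = T_max·ω = 1.949×10^4 W.

19.5 kW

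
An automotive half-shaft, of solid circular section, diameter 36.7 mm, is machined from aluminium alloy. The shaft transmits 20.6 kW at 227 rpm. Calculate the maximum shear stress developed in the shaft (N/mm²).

ω = 2π·227/60 = 23.77 rad/s, so T = P/ω = 20.6×10³ / 23.77 = 866.6 N·m.
J = πd⁴/32 = π(0.0367)⁴/32 = 1.781×10^-7 m⁴.
τ_max = T·r/J = 866.6 × 0.0184 / 1.781×10^-7 = 8.929×10^7 Pa.

89.3 N/mm²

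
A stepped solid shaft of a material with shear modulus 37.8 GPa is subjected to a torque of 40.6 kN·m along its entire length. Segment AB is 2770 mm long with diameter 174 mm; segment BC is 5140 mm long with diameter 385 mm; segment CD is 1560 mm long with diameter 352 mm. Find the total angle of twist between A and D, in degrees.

2.10°

J_AB = π(0.174)⁴/32 = 9.00×10^-5 m⁴; J_BC = π(0.385)⁴/32 = 2.16×10^-3 m⁴; J_CD = π(0.352)⁴/32 = 1.51×10^-3 m⁴.
θ = (T/G)·Σ L_i/J_i = (40600/37.8×10⁹)·(2.77/9.00×10^-5 + 5.14/2.16×10^-3 + 1.56/1.51×10^-3) = 0.03673 rad.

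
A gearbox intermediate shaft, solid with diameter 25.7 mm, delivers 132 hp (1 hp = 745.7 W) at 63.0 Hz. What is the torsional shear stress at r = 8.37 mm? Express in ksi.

7.05 ksi

ω = 2π·63.0 = 395.8 rad/s, so T = P/ω = 132×745.7 / 395.8 = 248.7 N·m.
J = πd⁴/32 = π(0.0257)⁴/32 = 4.283×10^-8 m⁴.
Shear stress varies linearly with radius: τ = T·r/J = 248.7 × 0.00837 / 4.283×10^-8 = 4.860×10^7 Pa.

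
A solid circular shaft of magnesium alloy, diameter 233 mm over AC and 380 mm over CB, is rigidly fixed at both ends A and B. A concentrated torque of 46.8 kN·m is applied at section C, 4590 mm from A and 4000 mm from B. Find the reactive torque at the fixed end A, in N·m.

5130 N·m

Compatibility: T_A·a/J_AC = T_B·b/J_CB with T_A + T_B = T₀.
J_AC = 2.89×10^-4 m⁴, J_CB = 2.05×10^-3 m⁴, so T_A = T₀·(J_AC/a)/((J_AC/a)+(J_CB/b)) = 5133 N·m, T_B = 41670 N·m.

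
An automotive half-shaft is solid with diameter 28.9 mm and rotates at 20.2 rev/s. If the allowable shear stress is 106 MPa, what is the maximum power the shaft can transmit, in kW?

J = πd⁴/32 = π(0.0289)⁴/32 = 6.848×10^-8 m⁴.
T_max = τ_allow·J/r = 1.06×10^8 × 6.848×10^-8 / 0.0144 = 502.4 N·m.
ω = 2π·20.2 = 126.9 rad/s, so P_max = T_max·ω = 6.376×10^4 W.

63.8 kW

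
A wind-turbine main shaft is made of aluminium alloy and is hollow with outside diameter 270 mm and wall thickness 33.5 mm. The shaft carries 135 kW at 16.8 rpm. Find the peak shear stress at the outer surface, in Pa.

ω = 2π·16.8/60 = 1.759 rad/s, so T = P/ω = 135×10³ / 1.759 = 76740 N·m.
J = π(d_o⁴ − d_i⁴)/32 = π(0.270⁴ − 0.203⁴)/32 = 3.550×10^-4 m⁴.
τ_max = T·r/J = 76740 × 0.135 / 3.550×10^-4 = 2.918×10^7 Pa.

2.92e7 Pa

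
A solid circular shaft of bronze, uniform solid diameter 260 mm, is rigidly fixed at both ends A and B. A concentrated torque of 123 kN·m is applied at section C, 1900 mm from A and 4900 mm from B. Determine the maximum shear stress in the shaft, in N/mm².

With uniform GJ and both ends fixed, compatibility θ_AC = θ_CB gives T_A·a = T_B·b, together with T_A + T_B = T₀.
T_A = T₀·b/(a+b) = 123000·4900/6800 = 88630 N·m; T_B = 34370 N·m.
τ in each portion: τ_AC = 2.57×10^7 Pa, τ_CB = 9.96×10^6 Pa; maximum is in AC.
τ_max = T_AC·r/J = 88630·0.130/4.49×10^-4 = 2.568×10^7 Pa.

25.7 N/mm²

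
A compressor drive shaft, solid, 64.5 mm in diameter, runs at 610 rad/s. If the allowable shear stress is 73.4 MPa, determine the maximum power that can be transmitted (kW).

J = πd⁴/32 = π(0.0645)⁴/32 = 1.699×10^-6 m⁴.
T_max = τ_allow·J/r = 7.34×10^7 × 1.699×10^-6 / 0.0323 = 3867 N·m.
ω = 610 rad/s, so P_max = T_max·ω = 2.359×10^6 W.

2360 kW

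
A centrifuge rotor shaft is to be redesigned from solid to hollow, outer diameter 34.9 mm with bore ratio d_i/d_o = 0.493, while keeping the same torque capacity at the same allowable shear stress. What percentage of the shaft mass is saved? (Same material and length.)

Equal τ_max and T ⇒ the solid shaft needs d_s³ = d_o³(1−k⁴), so d_s = 34.9·(1−0.493⁴)^(1/3) = 34.20 mm.
Area ratio A_h/A_s = d_o²(1−k²)/d_s² = (1−k²)/(1−k⁴)^(2/3) = 0.7883.
Mass saving = 1 − 0.7883 = 21.2 %.

21.2 %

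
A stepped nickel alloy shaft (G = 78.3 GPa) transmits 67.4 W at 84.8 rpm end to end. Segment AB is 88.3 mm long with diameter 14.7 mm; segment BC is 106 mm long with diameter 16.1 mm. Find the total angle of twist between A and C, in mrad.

3.42 mrad

ω = 2π·84.8/60 = 8.880 rad/s, so T = P/ω = 67.4 / 8.880 = 7.590 N·m.
J_AB = π(0.0147)⁴/32 = 4.58×10^-9 m⁴; J_BC = π(0.0161)⁴/32 = 6.60×10^-9 m⁴.
θ = (T/G)·Σ L_i/J_i = (7.590/78.3×10⁹)·(0.0883/4.58×10^-9 + 0.106/6.60×10^-9) = 3.425×10^-3 rad.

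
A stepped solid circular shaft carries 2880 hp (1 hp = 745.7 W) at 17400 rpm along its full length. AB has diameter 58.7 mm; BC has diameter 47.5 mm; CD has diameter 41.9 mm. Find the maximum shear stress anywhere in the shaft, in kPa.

81600 kPa

ω = 2π·17400/60 = 1822 rad/s, so T = P/ω = 2880×745.7 / 1822 = 1179 N·m.
Under the same torque, τ_max = 16T/(πd³) is largest where d is smallest — segment CD (d = 41.9 mm).
τ_max = 16·1179/(π·(0.0419)³) = 8.160×10^7 Pa.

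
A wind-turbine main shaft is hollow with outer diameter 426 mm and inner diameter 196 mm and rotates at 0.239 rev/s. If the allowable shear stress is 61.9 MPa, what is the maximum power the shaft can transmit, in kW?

J = π(d_o⁴ − d_i⁴)/32 = π(0.426⁴ − 0.196⁴)/32 = 3.088×10^-3 m⁴.
T_max = τ_allow·J/r = 6.19×10^7 × 3.088×10^-3 / 0.213 = 897500 N·m.
ω = 2π·0.239 = 1.502 rad/s, so P_max = T_max·ω = 1.348×10^6 W.

1350 kW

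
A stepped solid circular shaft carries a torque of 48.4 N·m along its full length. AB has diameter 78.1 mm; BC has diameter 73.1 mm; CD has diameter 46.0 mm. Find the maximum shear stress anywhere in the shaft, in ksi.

0.367 ksi

Under the same torque, τ_max = 16T/(πd³) is largest where d is smallest — segment CD (d = 46.0 mm).
τ_max = 16·48.40/(π·(0.0460)³) = 2.532×10^6 Pa.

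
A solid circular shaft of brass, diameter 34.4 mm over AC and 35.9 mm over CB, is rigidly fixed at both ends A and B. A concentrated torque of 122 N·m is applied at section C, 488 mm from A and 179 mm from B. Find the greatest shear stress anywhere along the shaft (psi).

1490 psi

Compatibility: T_A·a/J_AC = T_B·b/J_CB with T_A + T_B = T₀.
J_AC = 1.37×10^-7 m⁴, J_CB = 1.63×10^-7 m⁴, so T_A = T₀·(J_AC/a)/((J_AC/a)+(J_CB/b)) = 28.82 N·m, T_B = 93.18 N·m.
τ in each portion: τ_AC = 3.61×10^6 Pa, τ_CB = 1.03×10^7 Pa; maximum is in CB.
τ_max = T_CB·r/J = 93.18·0.0180/1.63×10^-7 = 1.026×10^7 Pa.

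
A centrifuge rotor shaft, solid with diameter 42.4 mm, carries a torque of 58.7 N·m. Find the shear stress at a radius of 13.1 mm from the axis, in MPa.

J = πd⁴/32 = π(0.0424)⁴/32 = 3.173×10^-7 m⁴.
Shear stress varies linearly with radius: τ = T·r/J = 58.70 × 0.0131 / 3.173×10^-7 = 2.424×10^6 Pa.

2.42 MPa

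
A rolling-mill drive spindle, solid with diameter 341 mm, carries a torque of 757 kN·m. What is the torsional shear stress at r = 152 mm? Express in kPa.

J = πd⁴/32 = π(0.341)⁴/32 = 1.327×10^-3 m⁴.
Shear stress varies linearly with radius: τ = T·r/J = 757000 × 0.152 / 1.327×10^-3 = 8.668×10^7 Pa.

86700 kPa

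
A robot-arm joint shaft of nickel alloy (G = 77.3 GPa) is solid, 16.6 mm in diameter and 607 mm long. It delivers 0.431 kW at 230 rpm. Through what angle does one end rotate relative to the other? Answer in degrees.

1.08°

ω = 2π·230/60 = 24.09 rad/s, so T = P/ω = 0.431×10³ / 24.09 = 17.89 N·m.
J = πd⁴/32 = π(0.0166)⁴/32 = 7.455×10^-9 m⁴.
θ = T·L/(G·J) = 17.89 × 0.607 / (77.3×10⁹ × 7.455×10^-9) = 0.01885 rad.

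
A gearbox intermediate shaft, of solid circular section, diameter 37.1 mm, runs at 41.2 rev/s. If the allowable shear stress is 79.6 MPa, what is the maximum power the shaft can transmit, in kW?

J = πd⁴/32 = π(0.0371)⁴/32 = 1.860×10^-7 m⁴.
T_max = τ_allow·J/r = 7.96×10^7 × 1.860×10^-7 / 0.0186 = 798.1 N·m.
ω = 2π·41.2 = 258.9 rad/s, so P_max = T_max·ω = 2.066×10^5 W.

207 kW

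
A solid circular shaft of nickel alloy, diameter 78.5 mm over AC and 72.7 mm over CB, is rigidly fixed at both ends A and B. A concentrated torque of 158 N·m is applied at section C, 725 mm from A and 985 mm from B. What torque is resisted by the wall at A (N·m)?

103 N·m

Compatibility: T_A·a/J_AC = T_B·b/J_CB with T_A + T_B = T₀.
J_AC = 3.73×10^-6 m⁴, J_CB = 2.74×10^-6 m⁴, so T_A = T₀·(J_AC/a)/((J_AC/a)+(J_CB/b)) = 102.5 N·m, T_B = 55.50 N·m.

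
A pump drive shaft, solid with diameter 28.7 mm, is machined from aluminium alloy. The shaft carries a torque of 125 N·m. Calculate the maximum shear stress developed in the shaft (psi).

J = πd⁴/32 = π(0.0287)⁴/32 = 6.661×10^-8 m⁴.
τ_max = T·r/J = 125.0 × 0.0143 / 6.661×10^-8 = 2.693×10^7 Pa.

3910 psi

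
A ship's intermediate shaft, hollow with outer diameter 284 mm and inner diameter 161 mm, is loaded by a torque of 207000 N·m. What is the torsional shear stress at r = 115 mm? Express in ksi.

6.03 ksi

J = π(d_o⁴ − d_i⁴)/32 = π(0.284⁴ − 0.161⁴)/32 = 5.727×10^-4 m⁴.
Shear stress varies linearly with radius: τ = T·r/J = 207000 × 0.115 / 5.727×10^-4 = 4.157×10^7 Pa.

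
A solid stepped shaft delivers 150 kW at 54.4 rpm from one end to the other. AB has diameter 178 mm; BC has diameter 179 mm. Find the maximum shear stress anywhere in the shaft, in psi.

ω = 2π·54.4/60 = 5.697 rad/s, so T = P/ω = 150×10³ / 5.697 = 26330 N·m.
Under the same torque, τ_max = 16T/(πd³) is largest where d is smallest — segment AB (d = 178 mm).
τ_max = 16·26330/(π·(0.178)³) = 2.378×10^7 Pa.

3450 psi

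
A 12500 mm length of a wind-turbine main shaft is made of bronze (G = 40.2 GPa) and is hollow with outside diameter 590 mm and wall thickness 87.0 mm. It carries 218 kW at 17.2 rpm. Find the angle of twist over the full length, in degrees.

0.241°

ω = 2π·17.2/60 = 1.801 rad/s, so T = P/ω = 218×10³ / 1.801 = 121000 N·m.
J = π(d_o⁴ − d_i⁴)/32 = π(0.590⁴ − 0.416⁴)/32 = 8.956×10^-3 m⁴.
θ = T·L/(G·J) = 121000 × 12.5 / (40.2×10⁹ × 8.956×10^-3) = 4.202×10^-3 rad.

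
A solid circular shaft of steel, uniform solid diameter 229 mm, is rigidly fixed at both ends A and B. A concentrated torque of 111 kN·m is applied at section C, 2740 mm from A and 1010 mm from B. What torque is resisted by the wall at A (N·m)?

With uniform GJ and both ends fixed, compatibility θ_AC = θ_CB gives T_A·a = T_B·b, together with T_A + T_B = T₀.
T_A = T₀·b/(a+b) = 111000·1010/3750 = 29900 N·m; T_B = 81100 N·m.

29900 N·m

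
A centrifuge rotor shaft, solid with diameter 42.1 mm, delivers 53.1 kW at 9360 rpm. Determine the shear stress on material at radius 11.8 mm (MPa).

ω = 2π·9360/60 = 980.2 rad/s, so T = P/ω = 53.1×10³ / 980.2 = 54.17 N·m.
J = πd⁴/32 = π(0.0421)⁴/32 = 3.084×10^-7 m⁴.
Shear stress varies linearly with radius: τ = T·r/J = 54.17 × 0.0118 / 3.084×10^-7 = 2.073×10^6 Pa.

2.07 MPa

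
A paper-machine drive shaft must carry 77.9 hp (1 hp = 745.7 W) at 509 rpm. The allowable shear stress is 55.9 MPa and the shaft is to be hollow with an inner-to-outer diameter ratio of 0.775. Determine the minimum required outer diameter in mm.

53.8 mm

ω = 2π·509/60 = 53.30 rad/s, so T = P/ω = 77.9×745.7 / 53.30 = 1090 N·m.
For a hollow shaft with d_i/d_o = 0.775: τ_max = 16T/(π d_o³ (1−k⁴)), so d_o = [16T/(π τ_allow (1−k⁴))]^(1/3) = [16·1090/(π·5.59×10^7·0.6392)]^(1/3) = 0.05375 m.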